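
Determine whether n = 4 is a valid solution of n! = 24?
4! = 4·3! = 4·6 = 24, which equals 24.

Answer: Yes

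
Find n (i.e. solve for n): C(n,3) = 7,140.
36

Working:
C(n,3) = n(n−1)(n−2)/3! is increasing in n, and n(n−1)(n−2) = 3!·7,140 = 42,840 ≈ (n−1)^3 gives n ≈ 36.0. Check: C(34,3) = 5,984, C(35,3) = 6,545, C(36,3) = 7,140 ✓. So n = 36.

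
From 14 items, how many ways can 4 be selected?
1,001

C(14,4) = 14! / (4! × (14-4)!)
         = 14! / (4! × 10!)
         = 1,001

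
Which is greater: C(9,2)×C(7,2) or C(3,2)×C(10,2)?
C(9,2)×C(7,2)

Solution: C(9,2)×C(7,2)=756, C(3,2)×C(10,2)=135.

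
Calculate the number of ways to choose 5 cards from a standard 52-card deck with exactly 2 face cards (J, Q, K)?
652,080

Reasoning: 12 face cards and 40 non-face cards: C(12,2) × C(40,3) = 66 × 9,880 = 652,080.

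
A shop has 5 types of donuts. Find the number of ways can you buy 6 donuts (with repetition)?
210
Stars and bars: C(6+5-1, 6) = C(10, 6) = 210.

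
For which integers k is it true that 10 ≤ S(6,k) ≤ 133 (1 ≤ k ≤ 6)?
S(6,1)=1; S(6,2)=31; S(6,3)=90; S(6,4)=65; S(6,5)=15; S(6,6)=1. So valid k = 2, 3, 4, 5.

Answer: 2, 3, 4, 5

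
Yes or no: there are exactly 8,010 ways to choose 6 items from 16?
No

C(16,6) = 8,008 ≠ 8010.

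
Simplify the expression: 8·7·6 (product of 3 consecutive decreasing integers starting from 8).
This is P(8,3) = 8!/(5)! = 336.

Answer: 336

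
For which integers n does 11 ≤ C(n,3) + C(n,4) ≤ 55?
5, 6
C(4,3)+C(4,4)=5; C(5,3)+C(5,4)=15; C(6,3)+C(6,4)=35; C(7,3)+C(7,4)=70. So valid n = 5, 6.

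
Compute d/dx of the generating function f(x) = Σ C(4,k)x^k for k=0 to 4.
Σ k·C(4,k)x^(k-1) for k=1 to 4

Term-by-term differentiation gives Σ k·C(4,k)x^{k-1} for k=1 to 4.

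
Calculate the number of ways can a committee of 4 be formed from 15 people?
C(15,4) = 15! / (4! × (15-4)!)
         = 15! / (4! × 11!)
         = 1,365

Answer: 1,365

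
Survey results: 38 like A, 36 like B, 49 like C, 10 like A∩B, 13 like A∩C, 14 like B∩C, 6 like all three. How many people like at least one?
92

|A∪B∪C| = 38+36+49-10-13-14+6 = 92.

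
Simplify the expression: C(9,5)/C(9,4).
1

Reasoning: C(n,k+1)/C(n,k) = (n−k)/(k+1). Here (9−4)/(4+1) = 5/5 = 1.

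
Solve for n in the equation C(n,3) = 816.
18

C(n,3) = n(n−1)(n−2)/3! is increasing in n, and n(n−1)(n−2) = 3!·816 = 4,896 ≈ (n−1)^3 gives n ≈ 18.0. Check: C(16,3) = 560, C(17,3) = 680, C(18,3) = 816 ✓. So n = 18.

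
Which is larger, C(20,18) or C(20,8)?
C(20,8)

C(20,18)=190, C(20,8)=125,970.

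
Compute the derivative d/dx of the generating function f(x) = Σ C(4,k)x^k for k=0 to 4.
Σ k·C(4,k)x^(k-1) for k=1 to 4

Explanation: Term-by-term differentiation gives Σ k·C(4,k)x^{k-1} for k=1 to 4.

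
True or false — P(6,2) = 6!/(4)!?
Permutation formula P(n,k) = n!/(n-k)!: 6!/4! = 720/24 = 30 = P(6,2). The statement holds.
Final answer: True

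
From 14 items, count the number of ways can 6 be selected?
3,003

Explanation: C(14,6) = 14! / (6! × (14-6)!)
         = 14! / (6! × 8!)
         = 3,003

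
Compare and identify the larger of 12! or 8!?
12!
12!=479,001,600, 8!=40,320. 12! > 8!.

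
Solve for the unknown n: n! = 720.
n! is strictly increasing. 4! = 24, 5! = 120, 6! = 720 ✓. So n = 6.
Final answer: 6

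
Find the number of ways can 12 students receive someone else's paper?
176,214,841

Reasoning: Using D(n) = (n-1)[D(n-1) + D(n-2)]:
D(12) = (12-1) × [D(11) + D(10)]
      = 11 × [14684570 + 1334961]
      = 11 × 16019531
      = 176,214,841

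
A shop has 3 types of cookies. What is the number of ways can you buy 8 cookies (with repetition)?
45

Stars and bars: C(8+3-1, 8) = C(10, 8) = 45.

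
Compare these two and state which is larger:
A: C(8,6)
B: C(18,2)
B

Explanation: A=C(8,6)=28, B=C(18,2)=153.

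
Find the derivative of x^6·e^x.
(6x^5 + x^6)e^x

Product rule: d/dx[x^6]·e^x + x^6·d/dx[e^x] = 6x^{5}e^x + x^6e^x.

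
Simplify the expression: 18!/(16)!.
306

Explanation: This equals 18×17 = 306.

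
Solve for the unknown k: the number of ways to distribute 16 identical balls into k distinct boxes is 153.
3

Solution: Stars and bars: the count is C(16+k−1, k−1), increasing in k. k=2: C(17,1) = 17, k=3: C(18,2) = 153 ✓. So k = 3.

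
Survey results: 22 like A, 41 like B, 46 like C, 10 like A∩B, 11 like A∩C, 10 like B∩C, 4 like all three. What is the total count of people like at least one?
|A∪B∪C| = 22+41+46-10-11-10+4 = 82.

Answer: 82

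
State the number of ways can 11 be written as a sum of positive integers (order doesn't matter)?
Pentagonal recurrence p(n) = p(n−1) + p(n−2) − p(n−5) − p(n−7) + …: p(11) = p(10) + p(9) − p(6) − p(4) = 42 + 30 − 11 − 5 = 56.
Final answer: 56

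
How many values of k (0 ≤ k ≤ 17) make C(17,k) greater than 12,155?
Row 17 is unimodal and symmetric about k=17/2. C(17,5)=6,188 ≤ 12,155; C(17,6)=12,376 > 12,155; by symmetry C(17,k) > 12,155 for k = 6..11. That's 11 - 6 + 1 = 6 values.
Final answer: 6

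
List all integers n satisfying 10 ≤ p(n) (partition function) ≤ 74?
6, 7, 8, 9, 10, 11

Reasoning: Tabulating p(n) via p(n) = p(n−1) + p(n−2) − p(n−5) − p(n−7) + …: p(5)=7; p(6)=11; p(7)=15; p(8)=22; p(9)=30; p(10)=42; p(11)=56; p(12)=77. So valid n = 6, 7, 8, 9, 10, 11.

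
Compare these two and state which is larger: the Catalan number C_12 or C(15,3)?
C_12

C_12 = C(24,12)/(12+1) = 2,704,156/13 = 208,012; C(15,3) = 455.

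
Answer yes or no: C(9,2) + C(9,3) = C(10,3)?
Yes

Reasoning: Pascal's identity: LHS = 36 + 84 = 120; RHS = C(10,3) = 120. Both sides agree, so the statement holds.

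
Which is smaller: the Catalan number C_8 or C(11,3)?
C(11,3)

Solution: C_8 = C(16,8)/(8+1) = 12,870/9 = 1,430; C(11,3) = 165.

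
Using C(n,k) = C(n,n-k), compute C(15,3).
C(15,3) = C(15,12) = 455.
Final answer: 455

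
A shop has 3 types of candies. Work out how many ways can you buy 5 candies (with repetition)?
Stars and bars: C(5+3-1, 5) = C(7, 5) = 21.
Final answer: 21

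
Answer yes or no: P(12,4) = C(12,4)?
No

Working:
P(12,4) = 11,880 but C(12,4) = 495; they differ by a factor of 4! = 24, so the statement does not hold.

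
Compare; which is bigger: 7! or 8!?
8!
7!=5,040, 8!=40,320. 8! > 7!.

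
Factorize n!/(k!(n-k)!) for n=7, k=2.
This is the binomial coefficient C(7,2) = 21.

Answer: C(7,2) = 21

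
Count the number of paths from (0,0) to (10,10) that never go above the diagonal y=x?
16,796

Working:
Counted by the Catalan number C_10: C_10 = C(20,10)/(10+1) = 184,756/11 = 16,796.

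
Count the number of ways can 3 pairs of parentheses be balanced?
Using the Catalan number formula: C_n = C(2n, n) / (n+1)
C_3 = C(6, 3) / (3+1)
     = 20 / 4
     = 5

Answer: 5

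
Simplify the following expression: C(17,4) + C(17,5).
By Pascal's identity: C(18,5) = 8,568.

Answer: 8,568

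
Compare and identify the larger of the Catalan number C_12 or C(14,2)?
C_12

Explanation: C_12 = C(24,12)/(12+1) = 2,704,156/13 = 208,012; C(14,2) = 91.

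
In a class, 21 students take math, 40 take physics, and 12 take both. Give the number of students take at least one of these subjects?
|A∪B| = |A|+|B|-|A∩B| = 21+40-12 = 49.

Answer: 49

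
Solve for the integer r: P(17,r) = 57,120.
4

P(17,r) = 17·16·…·(17−r+1), a product of r factors. Multiplying down from 17: 17 = 17; 17·16 = 272; 17·16·15 = 4,080; 17·16·15·14 = 57,120 ✓ (4 factors). So r = 4.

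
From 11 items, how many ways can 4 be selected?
330

Solution: C(11,4) = 11! / (4! × (11-4)!)
         = 11! / (4! × 7!)
         = 330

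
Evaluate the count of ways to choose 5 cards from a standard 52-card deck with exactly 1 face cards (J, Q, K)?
1,096,680

Solution: 12 face cards and 40 non-face cards: C(12,1) × C(40,4) = 12 × 91,390 = 1,096,680.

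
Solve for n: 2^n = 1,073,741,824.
1,073,741,824 = 1,024 × 1,024 × 1,024 = 2^10 × 2^10 × 2^10 = 2^30, so n = 30.
Final answer: 30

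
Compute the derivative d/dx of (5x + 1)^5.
25(5x + 1)^4
Chain rule: 5(5x+1)^{4} × 5 = 25(5x+1)^{4}.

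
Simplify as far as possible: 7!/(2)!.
2,520

Explanation: This equals 7×6×...×3 = 2,520.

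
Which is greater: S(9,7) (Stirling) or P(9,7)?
P(9,7)

Explanation: S(9,7) = 7·S(8,7) + S(8,6) = 7·28 + 266 = 462; P(9,7) = 181,440.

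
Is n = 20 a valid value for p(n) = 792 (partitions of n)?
Pentagonal recurrence p(n) = p(n−1) + p(n−2) − p(n−5) − p(n−7) + …: p(20) = p(19) + p(18) − p(15) − p(13) + p(8) + p(5) = 490 + 385 − 176 − 101 + 22 + 7 = 627, which does not equal 792.
Final answer: No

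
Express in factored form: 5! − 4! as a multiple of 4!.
4 × 4! = 96

Solution: 5! − 4! = 5·4! − 4! = (5 − 1)·4! = 4 × 4! = 96.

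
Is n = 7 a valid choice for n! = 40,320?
No

Working:
7! = 7·6! = 7·720 = 5,040, which does not equal 40,320.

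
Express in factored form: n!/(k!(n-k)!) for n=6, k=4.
C(6,4) = 15
This is the binomial coefficient C(6,4) = 15.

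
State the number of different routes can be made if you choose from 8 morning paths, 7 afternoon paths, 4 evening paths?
By the multiplication principle: 8 × 7 × 4 = 224.

Answer: 224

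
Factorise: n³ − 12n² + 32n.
n(n − 4)(n − 8)

Solution: n³ − 12n² + 32n = n(n² − 12n + 32) = n(n − 4)(n − 8).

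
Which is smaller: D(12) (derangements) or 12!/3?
12!/3

Solution: D(12) = (12-1)·[D(11) + D(10)] = 11·[14,684,570 + 1,334,961] = 176,214,841; 12!/3 = 479,001,600/3 = 159,667,200.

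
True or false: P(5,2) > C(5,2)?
P(5,2) = 20 and C(5,2) = 10; P(n,r) = r! × C(n,r) so P > C whenever r ≥ 2.
Final answer: True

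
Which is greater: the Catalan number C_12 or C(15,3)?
C_12

C_12 = C(24,12)/(12+1) = 2,704,156/13 = 208,012; C(15,3) = 455.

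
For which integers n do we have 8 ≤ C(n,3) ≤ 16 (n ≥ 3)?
5
C(4,3)=4; C(5,3)=10; C(6,3)=20. So valid n = 5.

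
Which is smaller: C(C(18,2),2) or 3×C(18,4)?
C(C(18,2),2)=11,628, 3×C(18,4)=9,180.
Final answer: 3×C(18,4)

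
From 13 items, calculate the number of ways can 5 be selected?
1,287

Working:
C(13,5) = 13! / (5! × (13-5)!)
         = 13! / (5! × 8!)
         = 1,287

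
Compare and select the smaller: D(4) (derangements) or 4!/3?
4!/3

Working:
D(4) = (4-1)·[D(3) + D(2)] = 3·[2 + 1] = 9; 4!/3 = 24/3 = 8.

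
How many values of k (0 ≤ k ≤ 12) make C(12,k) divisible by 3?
9

Solution: Checking C(12,k) mod 3 for k = 0..12: divisible at k = 1, 2, 4, 5, 6, 7, 8, 10, 11. That's 9 values.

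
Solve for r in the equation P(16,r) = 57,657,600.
7
P(16,r) = 16·15·…·(16−r+1), a product of r factors. Multiplying down from 16: 16 = 16; 16·15 = 240; 16·15·14 = 3,360; 16·15·14·13 = 43,680; 16·15·14·13·12 = 524,160; 16·15·14·13·12·11 = 5,765,760; 16·15·14·13·12·11·10 = 57,657,600 ✓ (7 factors). So r = 7.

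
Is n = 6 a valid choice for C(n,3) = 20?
Yes

C(6,3) = 6·5·4/3! = 120/6 = 20, which equals 20.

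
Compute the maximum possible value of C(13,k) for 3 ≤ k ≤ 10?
1,716

Solution: C(13,k) is maximised at the centre of the row: C(13,6) = 1,716.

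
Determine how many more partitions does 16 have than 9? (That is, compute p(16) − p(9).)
201
Pentagonal recurrence p(n) = p(n−1) + p(n−2) − p(n−5) − p(n−7) + …: p(16) = p(15) + p(14) − p(11) − p(9) + p(4) + p(1) = 176 + 135 − 56 − 30 + 5 + 1 = 231.
p(9) = p(8) + p(7) − p(4) − p(2) = 22 + 15 − 5 − 2 = 30.
Difference = 231 − 30 = 201.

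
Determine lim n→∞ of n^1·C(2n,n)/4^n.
∞

C(2n,n) ~ 4^n/√(πn), so n^1·C(2n,n)/4^n ~ n^(1 − 1/2)/√π → ∞.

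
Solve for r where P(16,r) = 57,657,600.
P(16,r) = 16·15·…·(16−r+1), a product of r factors. Multiplying down from 16: 16 = 16; 16·15 = 240; 16·15·14 = 3,360; 16·15·14·13 = 43,680; 16·15·14·13·12 = 524,160; 16·15·14·13·12·11 = 5,765,760; 16·15·14·13·12·11·10 = 57,657,600 ✓ (7 factors). So r = 7.

Answer: 7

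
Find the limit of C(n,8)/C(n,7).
C(n,8)/C(n,7) = (n-7)/8 → ∞ as n → ∞.
Final answer: ∞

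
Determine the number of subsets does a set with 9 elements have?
512
Each element can be included or excluded: 2^9 = 512.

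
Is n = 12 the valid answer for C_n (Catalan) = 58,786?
No

C_12 = C(24,12)/(12+1) = 2,704,156/13 = 208,012, which does not equal 58,786.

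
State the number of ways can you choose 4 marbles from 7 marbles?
35
C(7,4) = 7! / (4! × (7-4)!)
         = 7! / (4! × 3!)
         = 35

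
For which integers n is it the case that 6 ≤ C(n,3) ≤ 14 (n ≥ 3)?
C(4,3)=4; C(5,3)=10; C(6,3)=20. So valid n = 5.
Final answer: 5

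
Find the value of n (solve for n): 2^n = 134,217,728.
134,217,728 = 1,024 × 1,024 × 128 = 2^10 × 2^10 × 2^7 = 2^27, so n = 27.

Answer: 27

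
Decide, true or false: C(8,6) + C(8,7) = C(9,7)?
True

Reasoning: Pascal's identity: LHS = 28 + 8 = 36; RHS = C(9,7) = 36. Both sides agree, so the statement holds.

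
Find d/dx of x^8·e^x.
(8x^7 + x^8)e^x

Explanation: Product rule: d/dx[x^8]·e^x + x^8·d/dx[e^x] = 8x^{7}e^x + x^8e^x.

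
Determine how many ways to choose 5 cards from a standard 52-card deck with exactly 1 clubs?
1,069,263

Explanation: 13 clubs and 39 non-clubs: C(13,1) × C(39,4) = 13 × 82251 = 1,069,263.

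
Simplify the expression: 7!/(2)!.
2,520

Solution: This equals 7×6×...×3 = 2,520.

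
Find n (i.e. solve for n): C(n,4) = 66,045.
37

C(n,4) = n(n−1)(n−2)(n−3)/4! is increasing in n, and n(n−1)(n−2)(n−3) = 4!·66,045 = 1,585,080 ≈ (n−1.5)^4 gives n ≈ 37.0. Check: C(35,4) = 52,360, C(36,4) = 58,905, C(37,4) = 66,045 ✓. So n = 37.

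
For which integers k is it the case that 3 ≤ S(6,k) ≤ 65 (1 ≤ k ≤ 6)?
2, 4, 5

Solution: S(6,1)=1; S(6,2)=31; S(6,3)=90; S(6,4)=65; S(6,5)=15; S(6,6)=1. So valid k = 2, 4, 5.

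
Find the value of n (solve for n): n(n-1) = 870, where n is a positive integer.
30

Working:
n² − n − 870 = 0, so n = (1 ± √(1 + 4·870))/2 = (1 ± √3,481)/2 = (1 ± 59)/2, i.e. n = 30 or n = -29. Taking the positive root, n = 30 (check: 30×29 = 870).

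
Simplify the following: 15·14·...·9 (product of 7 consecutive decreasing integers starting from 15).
32,432,400

Reasoning: This is P(15,7) = 15!/(8)! = 32,432,400.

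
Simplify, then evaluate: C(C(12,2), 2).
2,145

Explanation: C(12,2) = 66, then C(66, 2) = 2,145.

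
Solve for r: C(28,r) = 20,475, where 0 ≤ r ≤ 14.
C(28,r) is increasing for 0 ≤ r ≤ 14. Stepping up (C(28,r+1) = C(28,r)·(28−r)/(r+1)): C(28,1) = 28, C(28,2) = 378, C(28,3) = 3,276, C(28,4) = 20,475 ✓. So r = 4.
Final answer: 4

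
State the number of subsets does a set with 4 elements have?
Each element can be included or excluded: 2^4 = 16.

Answer: 16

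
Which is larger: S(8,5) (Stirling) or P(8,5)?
P(8,5)

Working:
S(8,5) = 5·S(7,5) + S(7,4) = 5·140 + 350 = 1,050; P(8,5) = 6,720.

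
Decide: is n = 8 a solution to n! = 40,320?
8! = 8·7! = 8·5,040 = 40,320, which equals 40,320.

Answer: Yes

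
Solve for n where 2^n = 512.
9

Reasoning: 2^9 = 512, so n = 9.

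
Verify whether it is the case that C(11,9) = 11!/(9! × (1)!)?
False

Solution: The correct denominator is 9!×2!, giving C(11,9) = 55; the stated RHS is 11!/(9!×1!) = 110 ≠ 55, so the statement does not hold.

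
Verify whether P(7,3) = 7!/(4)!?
True

Solution: Permutation formula P(n,k) = n!/(n-k)!: 7!/4! = 5,040/24 = 210 = P(7,3). The statement holds.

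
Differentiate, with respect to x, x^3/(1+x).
(3x^2(1+x) - x^3)/(1+x)²
Quotient rule: [3x^{2}(1+x) - x^3]/(1+x)².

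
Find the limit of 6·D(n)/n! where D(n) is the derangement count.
6/e

D(n)/n! → 1/e, so 6·D(n)/n! → 6/e.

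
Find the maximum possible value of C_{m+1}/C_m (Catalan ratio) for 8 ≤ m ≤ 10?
7/2

Reasoning: C_{m+1}/C_m = 2(2m+1)/(m+2), which increases with m. Maximum at m = 10: 2·21/12 = 7/2.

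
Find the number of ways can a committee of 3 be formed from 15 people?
C(15,3) = 15! / (3! × (15-3)!)
         = 15! / (3! × 12!)
         = 455
Final answer: 455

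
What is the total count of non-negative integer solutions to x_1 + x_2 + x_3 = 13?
105

C(13+3-1, 3-1) = 105.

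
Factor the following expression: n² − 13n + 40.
Seek roots whose sum is 13 and product is 40: (5, 8). So n² − 13n + 40 = (n − 5)(n − 8).
Final answer: (n − 5)(n − 8)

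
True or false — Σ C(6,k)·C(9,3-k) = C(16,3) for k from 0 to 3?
False

Working:
Vandermonde's identity gives C(15,3) = 455; RHS C(16,3) = 560.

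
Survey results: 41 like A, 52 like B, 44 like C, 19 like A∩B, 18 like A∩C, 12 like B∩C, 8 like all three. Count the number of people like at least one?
96

|A∪B∪C| = 41+52+44-19-18-12+8 = 96.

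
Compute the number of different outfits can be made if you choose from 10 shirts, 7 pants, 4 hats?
280

Reasoning: By the multiplication principle: 10 × 7 × 4 = 280.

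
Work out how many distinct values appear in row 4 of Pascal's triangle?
Row 4 has entries C(4,0)..C(4,4); by symmetry C(4,k)=C(4,4-k), giving 3 distinct values.

Answer: 3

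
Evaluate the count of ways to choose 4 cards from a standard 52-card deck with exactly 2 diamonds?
57,798

Reasoning: 13 diamonds and 39 non-diamonds: C(13,2) × C(39,2) = 78 × 741 = 57,798.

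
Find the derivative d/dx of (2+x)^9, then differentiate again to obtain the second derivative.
First derivative: 9(2+x)^{8}. Second derivative: 9·8·(2+x)^{7} = 72(2+x)^{7}.

Answer: 72(2+x)^7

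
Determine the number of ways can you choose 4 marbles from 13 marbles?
715

Working:
C(13,4) = 13! / (4! × (13-4)!)
         = 13! / (4! × 9!)
         = 715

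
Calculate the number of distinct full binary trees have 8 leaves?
429

Reasoning: Using the Catalan number formula: C_n = C(2n, n) / (n+1)
C_7 = C(14, 7) / (7+1)
     = 3432 / 8
     = 429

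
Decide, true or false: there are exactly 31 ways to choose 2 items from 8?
False

Solution: C(8,2) = 28 ≠ 31.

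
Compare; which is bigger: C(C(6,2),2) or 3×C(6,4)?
C(C(6,2),2)=105, 3×C(6,4)=45.
Final answer: C(C(6,2),2)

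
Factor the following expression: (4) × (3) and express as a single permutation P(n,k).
P(4,2) = 4!/(2)!

Explanation: Product of 2 consecutive descending integers starting at 4: P(4,2) = 4!/2! = 12.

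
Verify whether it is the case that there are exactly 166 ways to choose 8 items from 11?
C(11,8) = 165 ≠ 166.

Answer: False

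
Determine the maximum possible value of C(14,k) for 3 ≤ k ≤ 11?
3,432

C(14,k) is maximised at the centre of the row: C(14,7) = 3,432.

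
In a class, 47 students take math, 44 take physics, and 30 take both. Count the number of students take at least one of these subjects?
|A∪B| = |A|+|B|-|A∩B| = 47+44-30 = 61.
Final answer: 61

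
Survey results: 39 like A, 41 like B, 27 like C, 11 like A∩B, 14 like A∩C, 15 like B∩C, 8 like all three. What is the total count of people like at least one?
75

Working:
|A∪B∪C| = 39+41+27-11-14-15+8 = 75.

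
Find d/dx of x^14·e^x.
(14x^13 + x^14)e^x

Working:
Product rule: d/dx[x^14]·e^x + x^14·d/dx[e^x] = 14x^{13}e^x + x^14e^x.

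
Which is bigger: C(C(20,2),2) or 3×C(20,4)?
C(C(20,2),2)

C(C(20,2),2)=17,955, 3×C(20,4)=14,535.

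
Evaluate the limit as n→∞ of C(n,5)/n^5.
C(n,5) ≈ n^5/5! for large n. Limit = 1/5! = 1/120.

Answer: 1/120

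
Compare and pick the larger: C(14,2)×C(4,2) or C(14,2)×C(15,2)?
C(14,2)×C(4,2)=546, C(14,2)×C(15,2)=9,555.

Answer: C(14,2)×C(15,2)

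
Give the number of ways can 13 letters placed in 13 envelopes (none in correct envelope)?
Using D(n) = (n-1)[D(n-1) + D(n-2)]:
D(13) = (13-1) × [D(12) + D(11)]
      = 12 × [176214841 + 14684570]
      = 12 × 190899411
      = 2,290,792,932

Answer: 2,290,792,932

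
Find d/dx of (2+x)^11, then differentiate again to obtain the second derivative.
110(2+x)^9

Solution: First derivative: 11(2+x)^{10}. Second derivative: 11·10·(2+x)^{9} = 110(2+x)^{9}.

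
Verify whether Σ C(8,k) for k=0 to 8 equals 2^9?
False

Explanation: Binomial theorem: Σ C(8,k) = (1+1)^8 = 2^8 = 256; RHS 2^9 = 512.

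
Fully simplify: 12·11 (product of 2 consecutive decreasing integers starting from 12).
This is P(12,2) = 12!/(10)! = 132.

Answer: 132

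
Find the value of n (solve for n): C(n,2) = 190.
20

C(n,2) = n(n−1)/2! is increasing in n, and n(n−1) = 2!·190 = 380 ≈ (n−0.5)^2 gives n ≈ 20.0. Check: C(18,2) = 153, C(19,2) = 171, C(20,2) = 190 ✓. So n = 20.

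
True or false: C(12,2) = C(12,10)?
True
C(12,2) = C(12,12-2) by the symmetry property; both equal 66.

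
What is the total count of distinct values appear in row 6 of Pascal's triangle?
Row 6 has entries C(6,0)..C(6,6); by symmetry C(6,k)=C(6,6-k), giving 4 distinct values.

Answer: 4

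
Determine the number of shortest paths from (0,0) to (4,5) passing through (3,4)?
70

Explanation: To (3,4): C(7,3)=35. From there: C(2,1)=2. Total: 70.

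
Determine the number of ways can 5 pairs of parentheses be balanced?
42

Reasoning: Using the Catalan number formula: C_n = C(2n, n) / (n+1)
C_5 = C(10, 5) / (5+1)
     = 252 / 6
     = 42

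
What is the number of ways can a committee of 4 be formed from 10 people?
210

Explanation: C(10,4) = 10! / (4! × (10-4)!)
         = 10! / (4! × 6!)
         = 210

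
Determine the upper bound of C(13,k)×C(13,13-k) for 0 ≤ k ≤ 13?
C(13,k)·C(13,13-k) = C(13,k)², maximised at the centre k = 6: C(13,6)² = 2,944,656.
Final answer: 2,944,656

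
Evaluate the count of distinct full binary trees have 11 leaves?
16,796

Explanation: Using the Catalan number formula: C_n = C(2n, n) / (n+1)
C_10 = C(20, 10) / (10+1)
     = 184756 / 11
     = 16,796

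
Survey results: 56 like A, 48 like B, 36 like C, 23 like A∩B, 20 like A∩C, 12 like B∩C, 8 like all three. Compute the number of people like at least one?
93
|A∪B∪C| = 56+48+36-23-20-12+8 = 93.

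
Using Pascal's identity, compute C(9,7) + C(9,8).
45

Working:
C(9,7) + C(9,8) = C(10,8) = 45.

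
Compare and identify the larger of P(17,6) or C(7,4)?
P(17,6)=8,910,720, C(7,4)=35.
Final answer: P(17,6)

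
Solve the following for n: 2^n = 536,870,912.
29

Explanation: 536,870,912 = 1,024 × 1,024 × 512 = 2^10 × 2^10 × 2^9 = 2^29, so n = 29.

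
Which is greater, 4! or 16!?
16!

Working:
4!=24, 16!=20,922,789,888,000. 16! > 4!.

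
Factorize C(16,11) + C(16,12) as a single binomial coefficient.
By Pascal's identity: C(16,11) + C(16,12) = C(17,12) = 6,188.
Final answer: C(17,12)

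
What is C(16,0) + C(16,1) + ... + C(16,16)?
65,536

Sum of binomial coefficients = 2^16 = 65,536.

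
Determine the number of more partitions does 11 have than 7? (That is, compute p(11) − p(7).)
Pentagonal recurrence p(n) = p(n−1) + p(n−2) − p(n−5) − p(n−7) + …: p(11) = p(10) + p(9) − p(6) − p(4) = 42 + 30 − 11 − 5 = 56.
p(7) = p(6) + p(5) − p(2) − p(0) = 11 + 7 − 2 − 1 = 15.
Difference = 56 − 15 = 41.
Final answer: 41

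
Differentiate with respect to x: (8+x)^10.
Using the power rule: d/dx (8+x)^10 = 10(8+x)^{9}.
Final answer: 10(8+x)^9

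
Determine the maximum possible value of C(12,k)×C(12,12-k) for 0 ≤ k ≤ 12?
853,776

Working:
C(12,k)·C(12,12-k) = C(12,k)², maximised at the centre k = 6: C(12,6)² = 853,776.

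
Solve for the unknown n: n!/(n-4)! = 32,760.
15
n!/(n-4)! = n×(n-1)×(n-2)×(n-3), a product of 4 consecutive integers ≈ (n−1.5)^4. 32,760^(1/4) + 1.5 ≈ 15.0; check n = 15: 15×14×13×12 = 32,760 ✓. So n = 15.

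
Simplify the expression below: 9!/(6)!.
504

This equals 9×8×7 = 504.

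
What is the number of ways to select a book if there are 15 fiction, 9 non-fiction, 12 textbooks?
36

Reasoning: By the addition principle: 15 + 9 + 12 = 36.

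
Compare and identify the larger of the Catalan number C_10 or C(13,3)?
C_10

C_10 = C(20,10)/(10+1) = 184,756/11 = 16,796; C(13,3) = 286.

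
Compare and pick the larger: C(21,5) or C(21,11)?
C(21,11)

C(21,5)=20,349, C(21,11)=352,716.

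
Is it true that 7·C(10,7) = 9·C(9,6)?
False

Working:
Absorption identity k·C(n,k) = n·C(n-1,k-1). LHS = 7·120 = 840; RHS = 9·84 = 756.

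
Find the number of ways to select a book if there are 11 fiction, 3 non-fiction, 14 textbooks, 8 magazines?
36

Working:
By the addition principle: 11 + 3 + 14 + 8 = 36.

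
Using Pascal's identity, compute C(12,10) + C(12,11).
C(12,10) + C(12,11) = C(13,11) = 78.
Final answer: 78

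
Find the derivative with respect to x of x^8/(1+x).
(8x^7(1+x) - x^8)/(1+x)²

Reasoning: Quotient rule: [8x^{7}(1+x) - x^8]/(1+x)².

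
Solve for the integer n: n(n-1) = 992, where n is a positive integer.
32

Reasoning: n² − n − 992 = 0, so n = (1 ± √(1 + 4·992))/2 = (1 ± √3,969)/2 = (1 ± 63)/2, i.e. n = 32 or n = -31. Taking the positive root, n = 32 (check: 32×31 = 992).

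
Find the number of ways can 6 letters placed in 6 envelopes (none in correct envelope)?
265

Solution: Using D(n) = (n-1)[D(n-1) + D(n-2)]:
D(6) = (6-1) × [D(5) + D(4)]
      = 5 × [44 + 9]
      = 5 × 53
      = 265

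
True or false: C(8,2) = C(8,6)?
True

Explanation: C(8,2) = C(8,8-2) by the symmetry property; both equal 28.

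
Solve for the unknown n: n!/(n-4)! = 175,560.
22

Explanation: n!/(n-4)! = n×(n-1)×(n-2)×(n-3), a product of 4 consecutive integers ≈ (n−1.5)^4. 175,560^(1/4) + 1.5 ≈ 22.0; check n = 22: 22×21×20×19 = 175,560 ✓. So n = 22.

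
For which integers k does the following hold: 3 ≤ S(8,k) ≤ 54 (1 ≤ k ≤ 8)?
S(8,1)=1; S(8,2)=127; S(8,3)=966; S(8,4)=1,701; S(8,5)=1,050; S(8,6)=266; S(8,7)=28; S(8,8)=1. So valid k = 7.
Final answer: 7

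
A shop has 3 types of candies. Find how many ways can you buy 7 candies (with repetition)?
Stars and bars: C(7+3-1, 7) = C(9, 7) = 36.
Final answer: 36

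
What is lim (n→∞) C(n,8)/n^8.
1/40320

Explanation: C(n,8) ≈ n^8/8! for large n. Limit = 1/8! = 1/40320.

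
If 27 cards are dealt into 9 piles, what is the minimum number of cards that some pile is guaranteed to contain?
Pigeonhole: ⌈27/9⌉ = 3.

Answer: 3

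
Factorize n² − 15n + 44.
(n − 4)(n − 11)

Solution: Seek roots whose sum is 15 and product is 44: (4, 11). So n² − 15n + 44 = (n − 4)(n − 11).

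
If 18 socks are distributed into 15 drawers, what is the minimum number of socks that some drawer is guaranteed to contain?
2
Pigeonhole: ⌈18/15⌉ = 2.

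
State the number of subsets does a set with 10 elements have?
1,024

Explanation: Each element can be included or excluded: 2^10 = 1,024.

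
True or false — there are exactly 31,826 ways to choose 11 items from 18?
C(18,11) = 31,824 ≠ 31826.
Final answer: False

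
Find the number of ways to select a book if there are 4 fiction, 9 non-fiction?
13
By the addition principle: 4 + 9 = 13.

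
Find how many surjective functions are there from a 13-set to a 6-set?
6,711,344,640

Reasoning: Onto functions = 6! × S(13,6)
First compute S(13,6) via recurrence:
Using the Stirling recurrence: S(n,k) = k·S(n-1,k) + S(n-1,k-1)
S(13,6) = 6·S(12,6) + S(12,5)
         = 6·1323652 + 1379400
         = 7941912 + 1379400
         = 9,321,312
Then: 720 × 9321312 = 6,711,344,640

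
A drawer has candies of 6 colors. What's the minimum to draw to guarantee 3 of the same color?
13
Worst case: 2 of each = 12. One more: 13.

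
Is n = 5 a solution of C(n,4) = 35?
C(5,4) = 5·4·3·2/4! = 120/24 = 5, which does not equal 35.
Final answer: No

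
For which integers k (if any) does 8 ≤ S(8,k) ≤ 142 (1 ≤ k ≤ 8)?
2, 7
S(8,1)=1; S(8,2)=127; S(8,3)=966; S(8,4)=1,701; S(8,5)=1,050; S(8,6)=266; S(8,7)=28; S(8,8)=1. So valid k = 2, 7.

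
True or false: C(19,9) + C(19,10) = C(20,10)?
Pascal's identity C(n,k) + C(n,k+1) = C(n+1,k+1): 92,378 + 92,378 = 184,756 = C(20,10).

Answer: True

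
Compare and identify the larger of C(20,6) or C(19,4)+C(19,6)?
C(20,6)

Explanation: C(20,6)=38,760; C(19,4)+C(19,6)=3,876+27,132=31,008.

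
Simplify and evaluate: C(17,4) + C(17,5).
8,568
By Pascal's identity: C(18,5) = 8,568.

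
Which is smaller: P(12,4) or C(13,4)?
C(13,4)

Reasoning: P(12,4)=11,880, C(13,4)=715.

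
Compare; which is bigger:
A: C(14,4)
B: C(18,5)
B
A=C(14,4)=1,001, B=C(18,5)=8,568.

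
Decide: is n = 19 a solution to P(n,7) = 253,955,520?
Yes
P(19,7) = 19·18·17·16·15·14·13 = 253,955,520, which equals 253,955,520.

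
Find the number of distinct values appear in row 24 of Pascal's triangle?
13

Reasoning: Row 24 has entries C(24,0)..C(24,24); by symmetry C(24,k)=C(24,24-k), giving 13 distinct values.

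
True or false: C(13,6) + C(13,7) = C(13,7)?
Pascal's identity gives C(14,7) = 3,432, whereas C(13,7) = 1,716.

Answer: False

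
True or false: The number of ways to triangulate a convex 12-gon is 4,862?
False

Reasoning: Triangulations of a convex 12-gon are counted by the Catalan number C_10: C_10 = C(20,10)/(10+1) = 184,756/11 = 16,796.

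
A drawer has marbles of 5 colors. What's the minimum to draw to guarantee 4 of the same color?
16

Worst case: 3 of each = 15. One more: 16.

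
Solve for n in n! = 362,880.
9
n! is strictly increasing. 7! = 5,040, 8! = 40,320, 9! = 362,880 ✓. So n = 9.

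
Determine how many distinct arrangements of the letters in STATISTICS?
50,400

Explanation: Word has 10 letters (S=3, T=3, A=1, I=2, C=1). Arrangements: 10!/Π(k!) = 50,400.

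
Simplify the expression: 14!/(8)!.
2,162,160

Working:
This equals 14×13×...×9 = 2,162,160.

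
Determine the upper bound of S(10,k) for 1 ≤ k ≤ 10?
42,525

Working:
Row S(10,k) for k = 1..10 (via S(n,k) = k·S(n−1,k) + S(n−1,k−1)): 1, 511, 9,330, 34,105, 42,525, 22,827, 5,880, 750, 45, 1. The row is unimodal; maximum at k = 5: 42,525.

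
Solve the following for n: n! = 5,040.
7

Working:
n! is strictly increasing. 5! = 120, 6! = 720, 7! = 5,040 ✓. So n = 7.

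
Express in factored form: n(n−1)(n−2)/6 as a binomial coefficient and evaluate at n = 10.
C(n,3); C(10,3) = 120

Reasoning: n(n−1)(n−2)/6 = n!/(3!(n−3)!) = C(n,3). At n = 10: C(10,3) = 120.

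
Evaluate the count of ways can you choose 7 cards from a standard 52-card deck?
133,784,560
C(52,7) = 133,784,560.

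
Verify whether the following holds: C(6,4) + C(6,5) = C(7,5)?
True
Pascal's identity: LHS = 15 + 6 = 21; RHS = C(7,5) = 21. Both sides agree, so the statement holds.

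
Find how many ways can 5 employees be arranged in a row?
120

Explanation: Arrangements of 5 distinct objects: 5! = 120.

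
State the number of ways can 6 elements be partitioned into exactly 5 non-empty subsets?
15

Working:
This equals S(6,5), the Stirling number of the 2nd kind.
Using the Stirling recurrence: S(n,k) = k·S(n-1,k) + S(n-1,k-1)
S(6,5) = 5·S(5,5) + S(5,4)
         = 5·1 + 10
         = 5 + 10
         = 15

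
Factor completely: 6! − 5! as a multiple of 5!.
6! − 5! = 6·5! − 5! = (6 − 1)·5! = 5 × 5! = 600.

Answer: 5 × 5! = 600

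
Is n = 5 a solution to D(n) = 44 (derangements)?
Yes

D(5) = (5-1)·[D(4) + D(3)] = 4·[9 + 2] = 44, which equals 44.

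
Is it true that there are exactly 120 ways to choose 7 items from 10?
C(10,7) = 120.

Answer: True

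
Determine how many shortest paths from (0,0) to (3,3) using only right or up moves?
20
Choose 3 rights from 6 moves: C(6,3) = 20.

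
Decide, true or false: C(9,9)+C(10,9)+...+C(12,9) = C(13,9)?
False

Solution: Hockey stick identity gives Σ = C(13,10) = 286; RHS C(13,9) = 715.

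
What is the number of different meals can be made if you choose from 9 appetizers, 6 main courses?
54

Explanation: By the multiplication principle: 9 × 6 = 54.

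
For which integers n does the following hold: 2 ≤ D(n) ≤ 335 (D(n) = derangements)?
3, 4, 5, 6

Working:
Using D(n) = (n−1)[D(n−1) + D(n−2)] with D(1)=0, D(2)=1: D(2)=1; D(3)=2; D(4)=9; D(5)=44; D(6)=265; D(7)=1,854. So valid n = 3, 4, 5, 6.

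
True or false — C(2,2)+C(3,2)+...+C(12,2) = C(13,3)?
Hockey stick identity gives Σ = C(13,3) = 286; RHS C(13,3) = 286.

Answer: True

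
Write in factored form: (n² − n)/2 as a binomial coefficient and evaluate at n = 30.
C(n,2); C(30,2) = 435

Solution: (n² − n)/2 = n(n−1)/2 = C(n,2). At n = 30: C(30,2) = 435.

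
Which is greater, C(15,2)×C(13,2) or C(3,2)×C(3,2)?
C(15,2)×C(13,2)

Reasoning: C(15,2)×C(13,2)=8,190, C(3,2)×C(3,2)=9.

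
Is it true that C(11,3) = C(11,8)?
True

Reasoning: Symmetry C(n,k) = C(n,n-k): C(11,3) = 165 and C(11,8) = 165. Both sides agree, so the statement holds.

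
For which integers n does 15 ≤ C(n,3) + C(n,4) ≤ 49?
5, 6

Working:
C(4,3)+C(4,4)=5; C(5,3)+C(5,4)=15; C(6,3)+C(6,4)=35; C(7,3)+C(7,4)=70. So valid n = 5, 6.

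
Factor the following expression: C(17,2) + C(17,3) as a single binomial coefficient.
By Pascal's identity: C(17,2) + C(17,3) = C(18,3) = 816.
Final answer: C(18,3)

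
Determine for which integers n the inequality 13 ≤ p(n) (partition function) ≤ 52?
7, 8, 9, 10

Explanation: Tabulating p(n) via p(n) = p(n−1) + p(n−2) − p(n−5) − p(n−7) + …: p(6)=11; p(7)=15; p(8)=22; p(9)=30; p(10)=42; p(11)=56. So valid n = 7, 8, 9, 10.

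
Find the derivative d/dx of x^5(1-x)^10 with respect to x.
5x^4(1-x)^10 - 10x^5(1-x)^9

Working:
Product rule: 5x^{4}(1-x)^{10} + x^5·(-10)(1-x)^{9}.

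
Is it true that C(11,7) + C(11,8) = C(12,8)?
True

Pascal's identity: LHS = 330 + 165 = 495; RHS = C(12,8) = 495. Both sides agree, so the statement holds.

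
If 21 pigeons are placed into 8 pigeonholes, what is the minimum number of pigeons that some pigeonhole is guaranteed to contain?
Pigeonhole: ⌈21/8⌉ = 3.

Answer: 3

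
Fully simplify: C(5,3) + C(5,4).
15

Reasoning: By Pascal's identity: C(6,4) = 15.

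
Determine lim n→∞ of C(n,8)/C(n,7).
∞

Solution: C(n,8)/C(n,7) = (n-7)/8 → ∞ as n → ∞.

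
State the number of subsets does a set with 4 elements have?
16

Working:
Each element can be included or excluded: 2^4 = 16.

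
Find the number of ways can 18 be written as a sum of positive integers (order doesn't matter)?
385

Reasoning: Pentagonal recurrence p(n) = p(n−1) + p(n−2) − p(n−5) − p(n−7) + …: p(18) = p(17) + p(16) − p(13) − p(11) + p(6) + p(3) = 297 + 231 − 101 − 56 + 11 + 3 = 385.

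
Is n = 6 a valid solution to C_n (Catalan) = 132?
C_6 = C(12,6)/(6+1) = 924/7 = 132, which equals 132.

Answer: Yes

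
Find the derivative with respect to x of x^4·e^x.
(4x^3 + x^4)e^x

Explanation: Product rule: d/dx[x^4]·e^x + x^4·d/dx[e^x] = 4x^{3}e^x + x^4e^x.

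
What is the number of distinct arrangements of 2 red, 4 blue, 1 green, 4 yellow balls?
34,650

Working:
Multinomial: 11!/(2! × 4! × 1! × 4!) = 34,650.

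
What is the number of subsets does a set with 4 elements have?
16

Reasoning: Each element can be included or excluded: 2^4 = 16.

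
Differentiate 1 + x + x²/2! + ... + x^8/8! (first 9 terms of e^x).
Differentiating term by term gives the first 8 terms of e^x.

Answer: 1 + x + x²/2! + ... + x^7/7!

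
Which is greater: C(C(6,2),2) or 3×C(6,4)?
C(C(6,2),2)

Working:
C(C(6,2),2)=105, 3×C(6,4)=45.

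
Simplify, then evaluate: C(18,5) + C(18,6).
27,132
By Pascal's identity: C(19,6) = 27,132.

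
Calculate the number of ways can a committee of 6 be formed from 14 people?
C(14,6) = 14! / (6! × (14-6)!)
         = 14! / (6! × 8!)
         = 3,003
Final answer: 3,003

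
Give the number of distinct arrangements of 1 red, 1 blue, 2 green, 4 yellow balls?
840

Explanation: Multinomial: 8!/(1! × 1! × 2! × 4!) = 840.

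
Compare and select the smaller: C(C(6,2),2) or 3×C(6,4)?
3×C(6,4)

Reasoning: C(C(6,2),2)=105, 3×C(6,4)=45.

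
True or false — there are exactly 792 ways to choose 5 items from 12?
C(12,5) = 792.

Answer: True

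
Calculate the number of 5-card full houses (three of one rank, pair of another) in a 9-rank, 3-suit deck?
216

Solution: Triple rank: 9. Triple suits: C(3,3)=1. Pair rank: 8. Pair suits: C(3,2)=3. Total: 216.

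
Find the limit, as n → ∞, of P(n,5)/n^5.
1
P(n,5) = n(n-1)···(n-4) ≈ n^5 for large n. Limit = 1.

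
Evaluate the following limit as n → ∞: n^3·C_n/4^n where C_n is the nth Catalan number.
C_n ~ 4^n/(n^(3/2)√π), so n^3·C_n/4^n ~ n^(3 − 3/2)/√π → ∞.

Answer: ∞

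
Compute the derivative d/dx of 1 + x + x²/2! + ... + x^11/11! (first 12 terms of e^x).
1 + x + x²/2! + ... + x^10/10!

Differentiating term by term gives the first 11 terms of e^x.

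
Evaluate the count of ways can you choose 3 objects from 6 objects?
C(6,3) = 6! / (3! × (6-3)!)
         = 6! / (3! × 3!)
         = 20

Answer: 20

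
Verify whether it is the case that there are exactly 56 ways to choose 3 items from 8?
C(8,3) = 56.
Final answer: True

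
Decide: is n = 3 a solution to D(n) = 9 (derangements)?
No
D(3) = (3-1)·[D(2) + D(1)] = 2·[1 + 0] = 2, which does not equal 9.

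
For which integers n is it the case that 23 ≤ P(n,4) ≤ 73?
4

Reasoning: P(3,4)=0; P(4,4)=24; P(5,4)=120. So valid n = 4.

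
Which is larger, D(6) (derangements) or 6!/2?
6!/2

D(6) = (6-1)·[D(5) + D(4)] = 5·[44 + 9] = 265; 6!/2 = 720/2 = 360.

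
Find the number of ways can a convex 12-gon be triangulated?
16,796
Using the Catalan number formula: C_n = C(2n, n) / (n+1)
C_10 = C(20, 10) / (10+1)
     = 184756 / 11
     = 16,796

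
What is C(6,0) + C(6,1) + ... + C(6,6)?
64

Explanation: Sum of binomial coefficients = 2^6 = 64.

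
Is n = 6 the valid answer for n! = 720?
6! = 6·5! = 6·120 = 720, which equals 720.
Final answer: Yes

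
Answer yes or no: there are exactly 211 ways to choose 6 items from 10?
No

Reasoning: C(10,6) = 210 ≠ 211.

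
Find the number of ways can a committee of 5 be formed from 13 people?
1,287

C(13,5) = 13! / (5! × (13-5)!)
         = 13! / (5! × 8!)
         = 1,287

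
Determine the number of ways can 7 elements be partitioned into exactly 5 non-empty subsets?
140

Working:
This equals S(7,5), the Stirling number of the 2nd kind.
Using the Stirling recurrence: S(n,k) = k·S(n-1,k) + S(n-1,k-1)
S(7,5) = 5·S(6,5) + S(6,4)
         = 5·15 + 65
         = 75 + 65
         = 140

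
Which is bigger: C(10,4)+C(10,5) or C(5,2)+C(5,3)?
C(10,4)+C(10,5)

Working:
First=462, Second=20.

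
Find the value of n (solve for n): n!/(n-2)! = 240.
n!/(n-2)! = n×(n-1), a product of 2 consecutive integers ≈ (n−0.5)^2. 240^(1/2) + 0.5 ≈ 16.0; check n = 16: 16×15 = 240 ✓. So n = 16.
Final answer: 16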